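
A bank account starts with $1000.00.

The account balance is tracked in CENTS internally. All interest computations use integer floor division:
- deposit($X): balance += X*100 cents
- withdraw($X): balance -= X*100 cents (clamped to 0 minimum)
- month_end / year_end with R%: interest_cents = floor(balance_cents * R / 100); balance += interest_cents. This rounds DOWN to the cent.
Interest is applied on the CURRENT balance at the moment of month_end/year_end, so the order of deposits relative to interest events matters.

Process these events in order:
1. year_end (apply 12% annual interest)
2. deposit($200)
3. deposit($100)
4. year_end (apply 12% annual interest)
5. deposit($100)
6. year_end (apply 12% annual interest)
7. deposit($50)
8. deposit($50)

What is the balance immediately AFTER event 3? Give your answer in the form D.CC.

Answer: 1420.00

Derivation:
After 1 (year_end (apply 12% annual interest)): balance=$1120.00 total_interest=$120.00
After 2 (deposit($200)): balance=$1320.00 total_interest=$120.00
After 3 (deposit($100)): balance=$1420.00 total_interest=$120.00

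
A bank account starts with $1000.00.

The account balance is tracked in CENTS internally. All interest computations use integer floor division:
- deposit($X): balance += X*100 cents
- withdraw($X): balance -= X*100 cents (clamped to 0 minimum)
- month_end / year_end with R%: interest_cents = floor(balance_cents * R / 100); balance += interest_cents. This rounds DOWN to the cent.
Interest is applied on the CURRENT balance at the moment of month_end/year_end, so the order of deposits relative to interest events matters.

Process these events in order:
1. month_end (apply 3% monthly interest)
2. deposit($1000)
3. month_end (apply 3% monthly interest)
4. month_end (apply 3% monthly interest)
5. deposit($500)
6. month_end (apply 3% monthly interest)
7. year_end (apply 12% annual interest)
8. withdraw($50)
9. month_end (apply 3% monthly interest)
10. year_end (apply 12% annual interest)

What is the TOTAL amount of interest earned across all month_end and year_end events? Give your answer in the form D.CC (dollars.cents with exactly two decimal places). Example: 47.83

Answer: 1023.71

Derivation:
After 1 (month_end (apply 3% monthly interest)): balance=$1030.00 total_interest=$30.00
After 2 (deposit($1000)): balance=$2030.00 total_interest=$30.00
After 3 (month_end (apply 3% monthly interest)): balance=$2090.90 total_interest=$90.90
After 4 (month_end (apply 3% monthly interest)): balance=$2153.62 total_interest=$153.62
After 5 (deposit($500)): balance=$2653.62 total_interest=$153.62
After 6 (month_end (apply 3% monthly interest)): balance=$2733.22 total_interest=$233.22
After 7 (year_end (apply 12% annual interest)): balance=$3061.20 total_interest=$561.20
After 8 (withdraw($50)): balance=$3011.20 total_interest=$561.20
After 9 (month_end (apply 3% monthly interest)): balance=$3101.53 total_interest=$651.53
After 10 (year_end (apply 12% annual interest)): balance=$3473.71 total_interest=$1023.71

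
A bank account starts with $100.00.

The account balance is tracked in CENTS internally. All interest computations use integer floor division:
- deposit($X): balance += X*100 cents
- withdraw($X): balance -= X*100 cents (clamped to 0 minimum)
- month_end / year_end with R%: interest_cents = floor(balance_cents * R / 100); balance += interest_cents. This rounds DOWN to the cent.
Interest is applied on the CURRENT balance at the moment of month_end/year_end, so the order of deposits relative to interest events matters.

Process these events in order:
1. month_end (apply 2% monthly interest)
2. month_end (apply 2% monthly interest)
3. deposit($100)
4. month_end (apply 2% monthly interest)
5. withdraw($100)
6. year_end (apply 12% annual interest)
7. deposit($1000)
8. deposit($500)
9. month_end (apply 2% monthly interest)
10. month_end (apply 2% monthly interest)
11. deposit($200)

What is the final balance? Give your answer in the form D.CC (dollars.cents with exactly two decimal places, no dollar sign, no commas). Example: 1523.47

Answer: 1886.58

Derivation:
After 1 (month_end (apply 2% monthly interest)): balance=$102.00 total_interest=$2.00
After 2 (month_end (apply 2% monthly interest)): balance=$104.04 total_interest=$4.04
After 3 (deposit($100)): balance=$204.04 total_interest=$4.04
After 4 (month_end (apply 2% monthly interest)): balance=$208.12 total_interest=$8.12
After 5 (withdraw($100)): balance=$108.12 total_interest=$8.12
After 6 (year_end (apply 12% annual interest)): balance=$121.09 total_interest=$21.09
After 7 (deposit($1000)): balance=$1121.09 total_interest=$21.09
After 8 (deposit($500)): balance=$1621.09 total_interest=$21.09
After 9 (month_end (apply 2% monthly interest)): balance=$1653.51 total_interest=$53.51
After 10 (month_end (apply 2% monthly interest)): balance=$1686.58 total_interest=$86.58
After 11 (deposit($200)): balance=$1886.58 total_interest=$86.58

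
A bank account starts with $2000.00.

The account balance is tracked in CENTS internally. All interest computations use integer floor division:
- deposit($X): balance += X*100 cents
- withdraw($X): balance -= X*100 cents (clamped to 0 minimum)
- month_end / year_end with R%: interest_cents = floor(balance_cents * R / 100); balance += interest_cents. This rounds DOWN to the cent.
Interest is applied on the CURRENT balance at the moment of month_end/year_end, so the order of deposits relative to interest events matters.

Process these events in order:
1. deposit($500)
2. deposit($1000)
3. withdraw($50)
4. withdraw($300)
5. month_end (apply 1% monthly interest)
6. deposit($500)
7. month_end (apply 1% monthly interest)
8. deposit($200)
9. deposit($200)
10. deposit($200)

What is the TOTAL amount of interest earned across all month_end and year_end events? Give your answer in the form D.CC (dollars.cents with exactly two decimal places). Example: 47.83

Answer: 68.31

Derivation:
After 1 (deposit($500)): balance=$2500.00 total_interest=$0.00
After 2 (deposit($1000)): balance=$3500.00 total_interest=$0.00
After 3 (withdraw($50)): balance=$3450.00 total_interest=$0.00
After 4 (withdraw($300)): balance=$3150.00 total_interest=$0.00
After 5 (month_end (apply 1% monthly interest)): balance=$3181.50 total_interest=$31.50
After 6 (deposit($500)): balance=$3681.50 total_interest=$31.50
After 7 (month_end (apply 1% monthly interest)): balance=$3718.31 total_interest=$68.31
After 8 (deposit($200)): balance=$3918.31 total_interest=$68.31
After 9 (deposit($200)): balance=$4118.31 total_interest=$68.31
After 10 (deposit($200)): balance=$4318.31 total_interest=$68.31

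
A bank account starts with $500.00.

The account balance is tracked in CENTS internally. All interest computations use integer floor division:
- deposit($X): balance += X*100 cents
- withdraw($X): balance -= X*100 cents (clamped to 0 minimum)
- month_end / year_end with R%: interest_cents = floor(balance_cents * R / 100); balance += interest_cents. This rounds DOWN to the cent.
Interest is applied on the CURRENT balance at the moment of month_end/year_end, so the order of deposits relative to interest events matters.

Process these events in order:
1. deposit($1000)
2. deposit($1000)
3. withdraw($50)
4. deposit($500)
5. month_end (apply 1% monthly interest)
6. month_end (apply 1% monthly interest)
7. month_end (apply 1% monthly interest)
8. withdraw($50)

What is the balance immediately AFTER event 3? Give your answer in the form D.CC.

Answer: 2450.00

Derivation:
After 1 (deposit($1000)): balance=$1500.00 total_interest=$0.00
After 2 (deposit($1000)): balance=$2500.00 total_interest=$0.00
After 3 (withdraw($50)): balance=$2450.00 total_interest=$0.00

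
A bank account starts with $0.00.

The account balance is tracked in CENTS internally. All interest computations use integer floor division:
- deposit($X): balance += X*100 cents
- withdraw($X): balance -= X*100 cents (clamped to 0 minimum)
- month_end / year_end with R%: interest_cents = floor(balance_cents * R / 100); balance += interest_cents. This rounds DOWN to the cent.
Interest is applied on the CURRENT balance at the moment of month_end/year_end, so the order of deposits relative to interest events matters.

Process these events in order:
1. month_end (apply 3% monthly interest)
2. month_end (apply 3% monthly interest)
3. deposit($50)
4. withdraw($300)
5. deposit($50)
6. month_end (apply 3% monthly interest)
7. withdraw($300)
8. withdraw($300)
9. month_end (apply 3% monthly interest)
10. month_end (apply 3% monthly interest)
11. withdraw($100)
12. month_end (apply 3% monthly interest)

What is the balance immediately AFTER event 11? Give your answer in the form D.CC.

After 1 (month_end (apply 3% monthly interest)): balance=$0.00 total_interest=$0.00
After 2 (month_end (apply 3% monthly interest)): balance=$0.00 total_interest=$0.00
After 3 (deposit($50)): balance=$50.00 total_interest=$0.00
After 4 (withdraw($300)): balance=$0.00 total_interest=$0.00
After 5 (deposit($50)): balance=$50.00 total_interest=$0.00
After 6 (month_end (apply 3% monthly interest)): balance=$51.50 total_interest=$1.50
After 7 (withdraw($300)): balance=$0.00 total_interest=$1.50
After 8 (withdraw($300)): balance=$0.00 total_interest=$1.50
After 9 (month_end (apply 3% monthly interest)): balance=$0.00 total_interest=$1.50
After 10 (month_end (apply 3% monthly interest)): balance=$0.00 total_interest=$1.50
After 11 (withdraw($100)): balance=$0.00 total_interest=$1.50

Answer: 0.00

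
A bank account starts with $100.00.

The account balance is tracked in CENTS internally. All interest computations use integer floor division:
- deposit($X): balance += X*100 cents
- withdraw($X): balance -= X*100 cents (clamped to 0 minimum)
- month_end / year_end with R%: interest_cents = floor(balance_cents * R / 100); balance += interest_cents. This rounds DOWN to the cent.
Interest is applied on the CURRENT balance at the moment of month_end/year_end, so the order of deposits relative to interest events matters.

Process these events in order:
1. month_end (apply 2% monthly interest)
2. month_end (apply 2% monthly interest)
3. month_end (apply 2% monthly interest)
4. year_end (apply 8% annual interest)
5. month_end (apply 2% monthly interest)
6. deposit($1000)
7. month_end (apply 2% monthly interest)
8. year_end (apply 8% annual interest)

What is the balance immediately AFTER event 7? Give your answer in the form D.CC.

Answer: 1139.22

Derivation:
After 1 (month_end (apply 2% monthly interest)): balance=$102.00 total_interest=$2.00
After 2 (month_end (apply 2% monthly interest)): balance=$104.04 total_interest=$4.04
After 3 (month_end (apply 2% monthly interest)): balance=$106.12 total_interest=$6.12
After 4 (year_end (apply 8% annual interest)): balance=$114.60 total_interest=$14.60
After 5 (month_end (apply 2% monthly interest)): balance=$116.89 total_interest=$16.89
After 6 (deposit($1000)): balance=$1116.89 total_interest=$16.89
After 7 (month_end (apply 2% monthly interest)): balance=$1139.22 total_interest=$39.22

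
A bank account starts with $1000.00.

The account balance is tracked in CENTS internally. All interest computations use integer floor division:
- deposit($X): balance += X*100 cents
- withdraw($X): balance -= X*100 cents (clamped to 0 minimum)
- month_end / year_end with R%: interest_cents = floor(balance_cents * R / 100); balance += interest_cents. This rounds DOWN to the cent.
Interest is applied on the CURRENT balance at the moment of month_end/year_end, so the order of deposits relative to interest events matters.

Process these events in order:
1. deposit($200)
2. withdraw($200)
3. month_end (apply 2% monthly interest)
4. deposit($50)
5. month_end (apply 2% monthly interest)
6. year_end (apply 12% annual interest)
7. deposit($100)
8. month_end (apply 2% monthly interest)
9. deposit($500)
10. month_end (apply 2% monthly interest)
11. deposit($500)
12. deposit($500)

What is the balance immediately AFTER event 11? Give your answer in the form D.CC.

Answer: 2385.77

Derivation:
After 1 (deposit($200)): balance=$1200.00 total_interest=$0.00
After 2 (withdraw($200)): balance=$1000.00 total_interest=$0.00
After 3 (month_end (apply 2% monthly interest)): balance=$1020.00 total_interest=$20.00
After 4 (deposit($50)): balance=$1070.00 total_interest=$20.00
After 5 (month_end (apply 2% monthly interest)): balance=$1091.40 total_interest=$41.40
After 6 (year_end (apply 12% annual interest)): balance=$1222.36 total_interest=$172.36
After 7 (deposit($100)): balance=$1322.36 total_interest=$172.36
After 8 (month_end (apply 2% monthly interest)): balance=$1348.80 total_interest=$198.80
After 9 (deposit($500)): balance=$1848.80 total_interest=$198.80
After 10 (month_end (apply 2% monthly interest)): balance=$1885.77 total_interest=$235.77
After 11 (deposit($500)): balance=$2385.77 total_interest=$235.77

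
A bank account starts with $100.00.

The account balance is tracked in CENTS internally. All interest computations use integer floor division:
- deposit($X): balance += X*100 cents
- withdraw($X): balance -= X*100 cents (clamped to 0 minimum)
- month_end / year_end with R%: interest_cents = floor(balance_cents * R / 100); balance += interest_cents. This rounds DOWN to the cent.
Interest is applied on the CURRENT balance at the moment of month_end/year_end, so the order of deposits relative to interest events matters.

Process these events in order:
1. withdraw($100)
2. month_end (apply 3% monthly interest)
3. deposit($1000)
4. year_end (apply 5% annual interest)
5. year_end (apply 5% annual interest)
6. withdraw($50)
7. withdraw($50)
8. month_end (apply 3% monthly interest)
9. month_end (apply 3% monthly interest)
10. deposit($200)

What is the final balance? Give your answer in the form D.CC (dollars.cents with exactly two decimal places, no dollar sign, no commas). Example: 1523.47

Answer: 1263.54

Derivation:
After 1 (withdraw($100)): balance=$0.00 total_interest=$0.00
After 2 (month_end (apply 3% monthly interest)): balance=$0.00 total_interest=$0.00
After 3 (deposit($1000)): balance=$1000.00 total_interest=$0.00
After 4 (year_end (apply 5% annual interest)): balance=$1050.00 total_interest=$50.00
After 5 (year_end (apply 5% annual interest)): balance=$1102.50 total_interest=$102.50
After 6 (withdraw($50)): balance=$1052.50 total_interest=$102.50
After 7 (withdraw($50)): balance=$1002.50 total_interest=$102.50
After 8 (month_end (apply 3% monthly interest)): balance=$1032.57 total_interest=$132.57
After 9 (month_end (apply 3% monthly interest)): balance=$1063.54 total_interest=$163.54
After 10 (deposit($200)): balance=$1263.54 total_interest=$163.54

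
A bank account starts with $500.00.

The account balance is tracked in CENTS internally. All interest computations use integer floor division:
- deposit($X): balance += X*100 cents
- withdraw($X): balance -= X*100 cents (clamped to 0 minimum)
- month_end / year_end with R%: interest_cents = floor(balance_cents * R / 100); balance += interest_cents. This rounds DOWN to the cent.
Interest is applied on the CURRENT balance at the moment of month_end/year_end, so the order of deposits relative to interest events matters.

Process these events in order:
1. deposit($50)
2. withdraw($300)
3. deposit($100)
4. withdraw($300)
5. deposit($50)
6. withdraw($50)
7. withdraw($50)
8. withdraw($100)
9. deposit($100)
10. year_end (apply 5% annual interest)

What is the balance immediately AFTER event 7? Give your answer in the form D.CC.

Answer: 0.00

Derivation:
After 1 (deposit($50)): balance=$550.00 total_interest=$0.00
After 2 (withdraw($300)): balance=$250.00 total_interest=$0.00
After 3 (deposit($100)): balance=$350.00 total_interest=$0.00
After 4 (withdraw($300)): balance=$50.00 total_interest=$0.00
After 5 (deposit($50)): balance=$100.00 total_interest=$0.00
After 6 (withdraw($50)): balance=$50.00 total_interest=$0.00
After 7 (withdraw($50)): balance=$0.00 total_interest=$0.00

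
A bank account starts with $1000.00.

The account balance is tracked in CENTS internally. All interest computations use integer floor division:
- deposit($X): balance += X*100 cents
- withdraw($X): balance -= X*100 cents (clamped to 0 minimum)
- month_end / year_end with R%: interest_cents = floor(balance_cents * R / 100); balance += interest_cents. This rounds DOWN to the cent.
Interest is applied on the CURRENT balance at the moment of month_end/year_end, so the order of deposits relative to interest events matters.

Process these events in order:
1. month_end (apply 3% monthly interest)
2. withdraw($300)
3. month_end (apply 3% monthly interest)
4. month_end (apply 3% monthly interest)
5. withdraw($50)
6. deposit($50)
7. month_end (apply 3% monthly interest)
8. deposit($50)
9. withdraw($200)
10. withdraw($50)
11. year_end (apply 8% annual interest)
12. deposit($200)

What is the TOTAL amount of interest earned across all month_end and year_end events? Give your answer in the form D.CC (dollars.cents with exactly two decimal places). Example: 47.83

Answer: 145.49

Derivation:
After 1 (month_end (apply 3% monthly interest)): balance=$1030.00 total_interest=$30.00
After 2 (withdraw($300)): balance=$730.00 total_interest=$30.00
After 3 (month_end (apply 3% monthly interest)): balance=$751.90 total_interest=$51.90
After 4 (month_end (apply 3% monthly interest)): balance=$774.45 total_interest=$74.45
After 5 (withdraw($50)): balance=$724.45 total_interest=$74.45
After 6 (deposit($50)): balance=$774.45 total_interest=$74.45
After 7 (month_end (apply 3% monthly interest)): balance=$797.68 total_interest=$97.68
After 8 (deposit($50)): balance=$847.68 total_interest=$97.68
After 9 (withdraw($200)): balance=$647.68 total_interest=$97.68
After 10 (withdraw($50)): balance=$597.68 total_interest=$97.68
After 11 (year_end (apply 8% annual interest)): balance=$645.49 total_interest=$145.49
After 12 (deposit($200)): balance=$845.49 total_interest=$145.49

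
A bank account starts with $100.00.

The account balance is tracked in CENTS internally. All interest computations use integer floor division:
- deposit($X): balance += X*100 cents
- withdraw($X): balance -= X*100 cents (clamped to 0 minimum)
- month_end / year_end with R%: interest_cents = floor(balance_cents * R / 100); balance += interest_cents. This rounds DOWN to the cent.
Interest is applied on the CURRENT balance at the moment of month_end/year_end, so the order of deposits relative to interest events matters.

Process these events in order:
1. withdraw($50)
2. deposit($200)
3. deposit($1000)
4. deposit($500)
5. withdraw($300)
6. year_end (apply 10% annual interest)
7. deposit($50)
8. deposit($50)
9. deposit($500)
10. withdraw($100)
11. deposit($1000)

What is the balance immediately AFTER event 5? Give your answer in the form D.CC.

After 1 (withdraw($50)): balance=$50.00 total_interest=$0.00
After 2 (deposit($200)): balance=$250.00 total_interest=$0.00
After 3 (deposit($1000)): balance=$1250.00 total_interest=$0.00
After 4 (deposit($500)): balance=$1750.00 total_interest=$0.00
After 5 (withdraw($300)): balance=$1450.00 total_interest=$0.00

Answer: 1450.00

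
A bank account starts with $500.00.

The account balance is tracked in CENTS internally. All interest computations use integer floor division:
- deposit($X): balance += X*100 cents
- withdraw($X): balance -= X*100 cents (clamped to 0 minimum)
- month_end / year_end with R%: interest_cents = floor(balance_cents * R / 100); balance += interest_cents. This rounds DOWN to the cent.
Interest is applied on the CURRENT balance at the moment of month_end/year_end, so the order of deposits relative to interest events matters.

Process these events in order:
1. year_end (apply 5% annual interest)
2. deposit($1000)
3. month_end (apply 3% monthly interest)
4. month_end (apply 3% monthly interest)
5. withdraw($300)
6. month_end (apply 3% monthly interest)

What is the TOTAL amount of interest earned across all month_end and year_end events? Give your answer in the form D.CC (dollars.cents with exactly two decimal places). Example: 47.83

After 1 (year_end (apply 5% annual interest)): balance=$525.00 total_interest=$25.00
After 2 (deposit($1000)): balance=$1525.00 total_interest=$25.00
After 3 (month_end (apply 3% monthly interest)): balance=$1570.75 total_interest=$70.75
After 4 (month_end (apply 3% monthly interest)): balance=$1617.87 total_interest=$117.87
After 5 (withdraw($300)): balance=$1317.87 total_interest=$117.87
After 6 (month_end (apply 3% monthly interest)): balance=$1357.40 total_interest=$157.40

Answer: 157.40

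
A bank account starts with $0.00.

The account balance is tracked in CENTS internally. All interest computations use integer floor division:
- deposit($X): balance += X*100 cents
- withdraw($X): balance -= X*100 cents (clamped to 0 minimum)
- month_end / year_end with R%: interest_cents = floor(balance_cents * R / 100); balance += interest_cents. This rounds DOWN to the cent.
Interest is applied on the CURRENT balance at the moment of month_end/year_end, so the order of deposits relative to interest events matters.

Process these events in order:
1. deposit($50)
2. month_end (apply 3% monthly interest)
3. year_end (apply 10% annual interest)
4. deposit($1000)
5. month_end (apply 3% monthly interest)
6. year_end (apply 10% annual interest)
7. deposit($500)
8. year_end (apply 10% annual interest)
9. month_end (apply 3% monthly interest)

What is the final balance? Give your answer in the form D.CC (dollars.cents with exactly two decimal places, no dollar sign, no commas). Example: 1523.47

Answer: 1922.88

Derivation:
After 1 (deposit($50)): balance=$50.00 total_interest=$0.00
After 2 (month_end (apply 3% monthly interest)): balance=$51.50 total_interest=$1.50
After 3 (year_end (apply 10% annual interest)): balance=$56.65 total_interest=$6.65
After 4 (deposit($1000)): balance=$1056.65 total_interest=$6.65
After 5 (month_end (apply 3% monthly interest)): balance=$1088.34 total_interest=$38.34
After 6 (year_end (apply 10% annual interest)): balance=$1197.17 total_interest=$147.17
After 7 (deposit($500)): balance=$1697.17 total_interest=$147.17
After 8 (year_end (apply 10% annual interest)): balance=$1866.88 total_interest=$316.88
After 9 (month_end (apply 3% monthly interest)): balance=$1922.88 total_interest=$372.88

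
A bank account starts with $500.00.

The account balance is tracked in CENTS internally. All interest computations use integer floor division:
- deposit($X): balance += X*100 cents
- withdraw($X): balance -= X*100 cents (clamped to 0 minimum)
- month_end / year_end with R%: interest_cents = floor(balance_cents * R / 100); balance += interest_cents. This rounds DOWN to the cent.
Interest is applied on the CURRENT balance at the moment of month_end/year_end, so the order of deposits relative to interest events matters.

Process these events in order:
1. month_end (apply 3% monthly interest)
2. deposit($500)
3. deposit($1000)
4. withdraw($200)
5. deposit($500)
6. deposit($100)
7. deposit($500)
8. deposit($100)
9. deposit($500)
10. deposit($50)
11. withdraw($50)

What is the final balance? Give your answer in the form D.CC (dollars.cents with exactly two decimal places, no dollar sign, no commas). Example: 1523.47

After 1 (month_end (apply 3% monthly interest)): balance=$515.00 total_interest=$15.00
After 2 (deposit($500)): balance=$1015.00 total_interest=$15.00
After 3 (deposit($1000)): balance=$2015.00 total_interest=$15.00
After 4 (withdraw($200)): balance=$1815.00 total_interest=$15.00
After 5 (deposit($500)): balance=$2315.00 total_interest=$15.00
After 6 (deposit($100)): balance=$2415.00 total_interest=$15.00
After 7 (deposit($500)): balance=$2915.00 total_interest=$15.00
After 8 (deposit($100)): balance=$3015.00 total_interest=$15.00
After 9 (deposit($500)): balance=$3515.00 total_interest=$15.00
After 10 (deposit($50)): balance=$3565.00 total_interest=$15.00
After 11 (withdraw($50)): balance=$3515.00 total_interest=$15.00

Answer: 3515.00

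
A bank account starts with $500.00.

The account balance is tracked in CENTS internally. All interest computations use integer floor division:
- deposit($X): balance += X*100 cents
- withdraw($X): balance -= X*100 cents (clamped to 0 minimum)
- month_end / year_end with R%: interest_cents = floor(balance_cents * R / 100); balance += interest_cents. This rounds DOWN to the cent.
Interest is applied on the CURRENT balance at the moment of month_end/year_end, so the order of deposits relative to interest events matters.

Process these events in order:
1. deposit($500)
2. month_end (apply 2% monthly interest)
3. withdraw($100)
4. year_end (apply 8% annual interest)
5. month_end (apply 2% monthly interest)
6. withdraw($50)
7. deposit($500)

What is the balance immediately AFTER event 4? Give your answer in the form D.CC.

After 1 (deposit($500)): balance=$1000.00 total_interest=$0.00
After 2 (month_end (apply 2% monthly interest)): balance=$1020.00 total_interest=$20.00
After 3 (withdraw($100)): balance=$920.00 total_interest=$20.00
After 4 (year_end (apply 8% annual interest)): balance=$993.60 total_interest=$93.60

Answer: 993.60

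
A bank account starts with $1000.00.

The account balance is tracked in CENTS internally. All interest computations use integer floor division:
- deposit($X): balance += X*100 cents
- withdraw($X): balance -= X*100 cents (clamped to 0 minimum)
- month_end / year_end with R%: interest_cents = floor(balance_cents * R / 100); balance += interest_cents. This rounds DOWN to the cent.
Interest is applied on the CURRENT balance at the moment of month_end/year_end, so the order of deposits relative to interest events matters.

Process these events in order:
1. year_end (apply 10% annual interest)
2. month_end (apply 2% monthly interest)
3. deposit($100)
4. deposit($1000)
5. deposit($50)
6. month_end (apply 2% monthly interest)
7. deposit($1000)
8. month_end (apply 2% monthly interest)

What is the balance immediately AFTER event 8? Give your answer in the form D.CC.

After 1 (year_end (apply 10% annual interest)): balance=$1100.00 total_interest=$100.00
After 2 (month_end (apply 2% monthly interest)): balance=$1122.00 total_interest=$122.00
After 3 (deposit($100)): balance=$1222.00 total_interest=$122.00
After 4 (deposit($1000)): balance=$2222.00 total_interest=$122.00
After 5 (deposit($50)): balance=$2272.00 total_interest=$122.00
After 6 (month_end (apply 2% monthly interest)): balance=$2317.44 total_interest=$167.44
After 7 (deposit($1000)): balance=$3317.44 total_interest=$167.44
After 8 (month_end (apply 2% monthly interest)): balance=$3383.78 total_interest=$233.78

Answer: 3383.78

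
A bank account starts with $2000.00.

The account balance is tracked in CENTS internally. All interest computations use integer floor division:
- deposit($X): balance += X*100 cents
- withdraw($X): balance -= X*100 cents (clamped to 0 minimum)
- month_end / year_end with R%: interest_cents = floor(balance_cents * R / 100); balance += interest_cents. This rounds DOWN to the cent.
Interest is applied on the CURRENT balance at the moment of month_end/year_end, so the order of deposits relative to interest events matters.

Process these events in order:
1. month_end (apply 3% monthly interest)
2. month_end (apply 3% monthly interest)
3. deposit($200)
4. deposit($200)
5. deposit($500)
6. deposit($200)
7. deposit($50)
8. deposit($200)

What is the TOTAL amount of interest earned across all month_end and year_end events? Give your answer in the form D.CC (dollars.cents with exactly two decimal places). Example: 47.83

Answer: 121.80

Derivation:
After 1 (month_end (apply 3% monthly interest)): balance=$2060.00 total_interest=$60.00
After 2 (month_end (apply 3% monthly interest)): balance=$2121.80 total_interest=$121.80
After 3 (deposit($200)): balance=$2321.80 total_interest=$121.80
After 4 (deposit($200)): balance=$2521.80 total_interest=$121.80
After 5 (deposit($500)): balance=$3021.80 total_interest=$121.80
After 6 (deposit($200)): balance=$3221.80 total_interest=$121.80
After 7 (deposit($50)): balance=$3271.80 total_interest=$121.80
After 8 (deposit($200)): balance=$3471.80 total_interest=$121.80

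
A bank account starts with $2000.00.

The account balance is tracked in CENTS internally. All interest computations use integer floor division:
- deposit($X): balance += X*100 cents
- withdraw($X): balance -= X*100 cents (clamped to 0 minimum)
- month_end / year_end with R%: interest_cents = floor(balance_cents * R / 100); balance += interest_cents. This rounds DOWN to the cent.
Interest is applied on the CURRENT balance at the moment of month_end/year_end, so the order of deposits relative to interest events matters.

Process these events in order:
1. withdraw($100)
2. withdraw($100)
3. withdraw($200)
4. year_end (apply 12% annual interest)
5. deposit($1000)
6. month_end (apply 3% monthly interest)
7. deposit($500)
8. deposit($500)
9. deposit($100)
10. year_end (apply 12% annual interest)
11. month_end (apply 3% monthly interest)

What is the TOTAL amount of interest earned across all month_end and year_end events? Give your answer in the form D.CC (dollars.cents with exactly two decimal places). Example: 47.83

Answer: 886.43

Derivation:
After 1 (withdraw($100)): balance=$1900.00 total_interest=$0.00
After 2 (withdraw($100)): balance=$1800.00 total_interest=$0.00
After 3 (withdraw($200)): balance=$1600.00 total_interest=$0.00
After 4 (year_end (apply 12% annual interest)): balance=$1792.00 total_interest=$192.00
After 5 (deposit($1000)): balance=$2792.00 total_interest=$192.00
After 6 (month_end (apply 3% monthly interest)): balance=$2875.76 total_interest=$275.76
After 7 (deposit($500)): balance=$3375.76 total_interest=$275.76
After 8 (deposit($500)): balance=$3875.76 total_interest=$275.76
After 9 (deposit($100)): balance=$3975.76 total_interest=$275.76
After 10 (year_end (apply 12% annual interest)): balance=$4452.85 total_interest=$752.85
After 11 (month_end (apply 3% monthly interest)): balance=$4586.43 total_interest=$886.43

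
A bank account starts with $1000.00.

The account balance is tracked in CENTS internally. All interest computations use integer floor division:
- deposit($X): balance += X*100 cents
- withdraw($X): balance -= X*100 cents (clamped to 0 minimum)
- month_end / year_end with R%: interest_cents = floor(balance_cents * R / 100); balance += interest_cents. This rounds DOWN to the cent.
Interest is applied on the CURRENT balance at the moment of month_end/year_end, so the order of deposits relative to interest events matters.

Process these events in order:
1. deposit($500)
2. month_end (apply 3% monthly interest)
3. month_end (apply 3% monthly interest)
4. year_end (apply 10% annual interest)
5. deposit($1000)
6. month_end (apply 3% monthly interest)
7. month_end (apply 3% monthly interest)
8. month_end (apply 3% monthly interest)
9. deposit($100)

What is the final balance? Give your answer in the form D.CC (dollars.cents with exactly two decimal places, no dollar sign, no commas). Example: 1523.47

Answer: 3105.50

Derivation:
After 1 (deposit($500)): balance=$1500.00 total_interest=$0.00
After 2 (month_end (apply 3% monthly interest)): balance=$1545.00 total_interest=$45.00
After 3 (month_end (apply 3% monthly interest)): balance=$1591.35 total_interest=$91.35
After 4 (year_end (apply 10% annual interest)): balance=$1750.48 total_interest=$250.48
After 5 (deposit($1000)): balance=$2750.48 total_interest=$250.48
After 6 (month_end (apply 3% monthly interest)): balance=$2832.99 total_interest=$332.99
After 7 (month_end (apply 3% monthly interest)): balance=$2917.97 total_interest=$417.97
After 8 (month_end (apply 3% monthly interest)): balance=$3005.50 total_interest=$505.50
After 9 (deposit($100)): balance=$3105.50 total_interest=$505.50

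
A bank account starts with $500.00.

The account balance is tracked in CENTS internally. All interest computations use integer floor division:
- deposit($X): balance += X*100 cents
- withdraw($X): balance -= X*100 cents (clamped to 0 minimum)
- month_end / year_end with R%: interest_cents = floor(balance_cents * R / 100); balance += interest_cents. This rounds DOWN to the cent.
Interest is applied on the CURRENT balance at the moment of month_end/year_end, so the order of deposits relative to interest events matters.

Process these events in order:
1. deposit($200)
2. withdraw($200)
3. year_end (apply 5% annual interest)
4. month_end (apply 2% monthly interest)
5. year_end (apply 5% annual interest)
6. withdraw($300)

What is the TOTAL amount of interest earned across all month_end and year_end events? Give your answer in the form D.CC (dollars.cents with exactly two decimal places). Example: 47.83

Answer: 62.27

Derivation:
After 1 (deposit($200)): balance=$700.00 total_interest=$0.00
After 2 (withdraw($200)): balance=$500.00 total_interest=$0.00
After 3 (year_end (apply 5% annual interest)): balance=$525.00 total_interest=$25.00
After 4 (month_end (apply 2% monthly interest)): balance=$535.50 total_interest=$35.50
After 5 (year_end (apply 5% annual interest)): balance=$562.27 total_interest=$62.27
After 6 (withdraw($300)): balance=$262.27 total_interest=$62.27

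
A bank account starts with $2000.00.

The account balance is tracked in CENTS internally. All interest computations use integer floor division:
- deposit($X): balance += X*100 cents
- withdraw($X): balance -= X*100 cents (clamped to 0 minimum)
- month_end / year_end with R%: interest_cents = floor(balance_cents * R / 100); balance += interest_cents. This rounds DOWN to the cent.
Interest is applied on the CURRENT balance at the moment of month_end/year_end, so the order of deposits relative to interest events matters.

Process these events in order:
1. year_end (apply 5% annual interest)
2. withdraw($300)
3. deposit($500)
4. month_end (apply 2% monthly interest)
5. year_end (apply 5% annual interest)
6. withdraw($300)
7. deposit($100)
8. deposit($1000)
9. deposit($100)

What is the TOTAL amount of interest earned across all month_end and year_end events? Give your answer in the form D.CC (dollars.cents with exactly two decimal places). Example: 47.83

Answer: 263.30

Derivation:
After 1 (year_end (apply 5% annual interest)): balance=$2100.00 total_interest=$100.00
After 2 (withdraw($300)): balance=$1800.00 total_interest=$100.00
After 3 (deposit($500)): balance=$2300.00 total_interest=$100.00
After 4 (month_end (apply 2% monthly interest)): balance=$2346.00 total_interest=$146.00
After 5 (year_end (apply 5% annual interest)): balance=$2463.30 total_interest=$263.30
After 6 (withdraw($300)): balance=$2163.30 total_interest=$263.30
After 7 (deposit($100)): balance=$2263.30 total_interest=$263.30
After 8 (deposit($1000)): balance=$3263.30 total_interest=$263.30
After 9 (deposit($100)): balance=$3363.30 total_interest=$263.30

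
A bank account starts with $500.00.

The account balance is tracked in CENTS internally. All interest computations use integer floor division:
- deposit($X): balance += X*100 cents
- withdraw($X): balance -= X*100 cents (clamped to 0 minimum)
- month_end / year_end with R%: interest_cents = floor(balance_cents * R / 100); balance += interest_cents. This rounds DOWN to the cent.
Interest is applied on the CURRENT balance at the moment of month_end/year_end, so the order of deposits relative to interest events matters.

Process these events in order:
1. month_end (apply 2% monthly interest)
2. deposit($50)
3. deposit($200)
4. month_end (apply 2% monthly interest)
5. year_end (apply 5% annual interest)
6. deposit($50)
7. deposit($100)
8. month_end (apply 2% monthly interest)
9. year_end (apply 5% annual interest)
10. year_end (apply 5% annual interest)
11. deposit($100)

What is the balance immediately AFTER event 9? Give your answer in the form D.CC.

After 1 (month_end (apply 2% monthly interest)): balance=$510.00 total_interest=$10.00
After 2 (deposit($50)): balance=$560.00 total_interest=$10.00
After 3 (deposit($200)): balance=$760.00 total_interest=$10.00
After 4 (month_end (apply 2% monthly interest)): balance=$775.20 total_interest=$25.20
After 5 (year_end (apply 5% annual interest)): balance=$813.96 total_interest=$63.96
After 6 (deposit($50)): balance=$863.96 total_interest=$63.96
After 7 (deposit($100)): balance=$963.96 total_interest=$63.96
After 8 (month_end (apply 2% monthly interest)): balance=$983.23 total_interest=$83.23
After 9 (year_end (apply 5% annual interest)): balance=$1032.39 total_interest=$132.39

Answer: 1032.39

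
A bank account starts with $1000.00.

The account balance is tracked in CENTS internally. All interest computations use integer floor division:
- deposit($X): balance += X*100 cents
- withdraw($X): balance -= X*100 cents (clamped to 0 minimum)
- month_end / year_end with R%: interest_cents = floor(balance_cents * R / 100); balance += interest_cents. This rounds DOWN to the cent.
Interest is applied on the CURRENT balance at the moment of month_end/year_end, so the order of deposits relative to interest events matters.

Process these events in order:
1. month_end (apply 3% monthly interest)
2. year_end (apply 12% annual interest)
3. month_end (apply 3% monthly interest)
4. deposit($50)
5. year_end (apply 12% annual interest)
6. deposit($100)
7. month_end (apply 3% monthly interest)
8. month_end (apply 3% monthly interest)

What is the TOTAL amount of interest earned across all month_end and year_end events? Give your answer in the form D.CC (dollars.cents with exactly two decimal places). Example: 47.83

Answer: 427.32

Derivation:
After 1 (month_end (apply 3% monthly interest)): balance=$1030.00 total_interest=$30.00
After 2 (year_end (apply 12% annual interest)): balance=$1153.60 total_interest=$153.60
After 3 (month_end (apply 3% monthly interest)): balance=$1188.20 total_interest=$188.20
After 4 (deposit($50)): balance=$1238.20 total_interest=$188.20
After 5 (year_end (apply 12% annual interest)): balance=$1386.78 total_interest=$336.78
After 6 (deposit($100)): balance=$1486.78 total_interest=$336.78
After 7 (month_end (apply 3% monthly interest)): balance=$1531.38 total_interest=$381.38
After 8 (month_end (apply 3% monthly interest)): balance=$1577.32 total_interest=$427.32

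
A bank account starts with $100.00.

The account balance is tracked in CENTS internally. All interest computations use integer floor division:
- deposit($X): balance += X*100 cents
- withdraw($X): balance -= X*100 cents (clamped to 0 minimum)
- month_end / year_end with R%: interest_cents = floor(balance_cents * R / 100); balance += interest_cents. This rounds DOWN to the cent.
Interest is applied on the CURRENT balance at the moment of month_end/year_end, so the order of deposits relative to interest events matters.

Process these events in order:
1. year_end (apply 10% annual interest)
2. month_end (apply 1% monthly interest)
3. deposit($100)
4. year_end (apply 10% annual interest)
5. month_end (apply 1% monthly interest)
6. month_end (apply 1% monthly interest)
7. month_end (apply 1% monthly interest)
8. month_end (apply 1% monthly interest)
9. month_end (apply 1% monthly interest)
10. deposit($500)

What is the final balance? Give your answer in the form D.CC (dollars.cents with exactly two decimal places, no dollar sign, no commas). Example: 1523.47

Answer: 744.03

Derivation:
After 1 (year_end (apply 10% annual interest)): balance=$110.00 total_interest=$10.00
After 2 (month_end (apply 1% monthly interest)): balance=$111.10 total_interest=$11.10
After 3 (deposit($100)): balance=$211.10 total_interest=$11.10
After 4 (year_end (apply 10% annual interest)): balance=$232.21 total_interest=$32.21
After 5 (month_end (apply 1% monthly interest)): balance=$234.53 total_interest=$34.53
After 6 (month_end (apply 1% monthly interest)): balance=$236.87 total_interest=$36.87
After 7 (month_end (apply 1% monthly interest)): balance=$239.23 total_interest=$39.23
After 8 (month_end (apply 1% monthly interest)): balance=$241.62 total_interest=$41.62
After 9 (month_end (apply 1% monthly interest)): balance=$244.03 total_interest=$44.03
After 10 (deposit($500)): balance=$744.03 total_interest=$44.03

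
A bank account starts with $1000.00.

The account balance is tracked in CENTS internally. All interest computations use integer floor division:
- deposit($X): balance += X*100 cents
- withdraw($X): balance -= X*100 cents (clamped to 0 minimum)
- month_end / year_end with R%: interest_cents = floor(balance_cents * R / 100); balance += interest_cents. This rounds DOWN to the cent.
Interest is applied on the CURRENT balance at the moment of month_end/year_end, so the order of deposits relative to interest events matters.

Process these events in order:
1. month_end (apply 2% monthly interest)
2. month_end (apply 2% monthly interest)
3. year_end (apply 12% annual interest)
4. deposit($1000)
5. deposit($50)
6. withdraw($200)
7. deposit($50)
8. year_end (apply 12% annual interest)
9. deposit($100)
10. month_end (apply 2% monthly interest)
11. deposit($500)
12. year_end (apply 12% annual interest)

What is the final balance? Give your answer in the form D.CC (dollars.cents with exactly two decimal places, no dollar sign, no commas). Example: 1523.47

After 1 (month_end (apply 2% monthly interest)): balance=$1020.00 total_interest=$20.00
After 2 (month_end (apply 2% monthly interest)): balance=$1040.40 total_interest=$40.40
After 3 (year_end (apply 12% annual interest)): balance=$1165.24 total_interest=$165.24
After 4 (deposit($1000)): balance=$2165.24 total_interest=$165.24
After 5 (deposit($50)): balance=$2215.24 total_interest=$165.24
After 6 (withdraw($200)): balance=$2015.24 total_interest=$165.24
After 7 (deposit($50)): balance=$2065.24 total_interest=$165.24
After 8 (year_end (apply 12% annual interest)): balance=$2313.06 total_interest=$413.06
After 9 (deposit($100)): balance=$2413.06 total_interest=$413.06
After 10 (month_end (apply 2% monthly interest)): balance=$2461.32 total_interest=$461.32
After 11 (deposit($500)): balance=$2961.32 total_interest=$461.32
After 12 (year_end (apply 12% annual interest)): balance=$3316.67 total_interest=$816.67

Answer: 3316.67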